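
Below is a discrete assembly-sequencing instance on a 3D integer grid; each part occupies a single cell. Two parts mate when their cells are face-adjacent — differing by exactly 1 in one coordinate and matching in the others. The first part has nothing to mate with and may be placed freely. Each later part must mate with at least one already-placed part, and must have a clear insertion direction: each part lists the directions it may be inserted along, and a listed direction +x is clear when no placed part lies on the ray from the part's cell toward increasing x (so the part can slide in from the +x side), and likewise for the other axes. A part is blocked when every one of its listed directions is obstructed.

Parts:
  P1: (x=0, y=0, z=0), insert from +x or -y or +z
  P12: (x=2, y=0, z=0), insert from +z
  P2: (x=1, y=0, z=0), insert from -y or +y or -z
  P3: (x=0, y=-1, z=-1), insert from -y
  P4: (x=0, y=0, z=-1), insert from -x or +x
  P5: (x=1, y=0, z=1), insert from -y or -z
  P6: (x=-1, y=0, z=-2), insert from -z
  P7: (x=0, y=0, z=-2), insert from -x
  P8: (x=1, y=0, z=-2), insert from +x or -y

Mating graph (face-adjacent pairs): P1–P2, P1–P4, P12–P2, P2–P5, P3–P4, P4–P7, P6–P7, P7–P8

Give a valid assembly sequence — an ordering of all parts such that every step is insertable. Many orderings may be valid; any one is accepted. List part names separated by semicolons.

P2; P12; P1; P4; P7; P8; P6; P5; P3

1. P2@(1, 0, 0) [-y clear] — {P2}
2. P12@(2, 0, 0) [+z clear] — {P12, P2}
3. P1@(0, 0, 0) [-y clear] — {P1, P12, P2}
4. P4@(0, 0, -1) [-x clear] — {P1, P12, P2, P4}
5. P7@(0, 0, -2) [-x clear] — {P1, P12, P2, P4, P7}
6. P8@(1, 0, -2) [+x clear] — {P1, P12, P2, P4, P7, P8}
7. P6@(-1, 0, -2) [-z clear] — {P1, P12, P2, P4, P6, P7, P8}
8. P5@(1, 0, 1) [-y clear] — {P1, P12, P2, P4, P5, P6, P7, P8}
9. P3@(0, -1, -1) [-y clear] — {P1, P12, P2, P3, P4, P5, P6, P7, P8}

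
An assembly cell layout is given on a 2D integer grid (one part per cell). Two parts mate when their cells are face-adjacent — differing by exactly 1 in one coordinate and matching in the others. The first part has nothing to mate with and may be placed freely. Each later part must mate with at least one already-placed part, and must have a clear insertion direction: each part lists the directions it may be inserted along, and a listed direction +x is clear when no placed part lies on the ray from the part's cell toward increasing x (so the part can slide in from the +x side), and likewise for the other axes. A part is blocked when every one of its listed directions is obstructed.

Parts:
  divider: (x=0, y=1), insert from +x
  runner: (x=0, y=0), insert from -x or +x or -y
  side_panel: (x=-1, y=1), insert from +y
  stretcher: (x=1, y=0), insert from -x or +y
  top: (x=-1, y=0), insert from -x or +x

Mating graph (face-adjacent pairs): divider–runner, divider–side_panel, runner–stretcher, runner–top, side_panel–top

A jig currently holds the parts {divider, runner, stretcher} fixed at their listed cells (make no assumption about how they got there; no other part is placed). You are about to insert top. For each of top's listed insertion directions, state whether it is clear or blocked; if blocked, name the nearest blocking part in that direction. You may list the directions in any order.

-x: ray from top(-1, 0) has no placed part ⇒ clear
+x: nearest on ray is runner@(0, 0) ⇒ blocked

+x: blocked by runner; -x: clear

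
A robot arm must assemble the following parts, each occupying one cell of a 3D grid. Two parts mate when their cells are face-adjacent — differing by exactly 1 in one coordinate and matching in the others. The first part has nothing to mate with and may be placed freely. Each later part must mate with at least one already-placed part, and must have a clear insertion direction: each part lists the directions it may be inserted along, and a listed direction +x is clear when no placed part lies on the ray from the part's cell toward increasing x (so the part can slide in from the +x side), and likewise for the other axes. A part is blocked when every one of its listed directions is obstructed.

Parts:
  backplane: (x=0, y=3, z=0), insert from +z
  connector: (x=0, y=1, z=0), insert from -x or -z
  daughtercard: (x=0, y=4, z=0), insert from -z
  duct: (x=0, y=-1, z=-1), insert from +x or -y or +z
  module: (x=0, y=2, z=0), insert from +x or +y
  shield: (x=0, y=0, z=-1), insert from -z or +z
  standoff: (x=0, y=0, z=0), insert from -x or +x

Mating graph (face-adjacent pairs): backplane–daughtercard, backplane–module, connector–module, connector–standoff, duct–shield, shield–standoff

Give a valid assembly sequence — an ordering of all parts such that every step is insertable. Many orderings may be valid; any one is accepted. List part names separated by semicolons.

1. daughtercard@(0, 4, 0) [-z clear] — {daughtercard}
2. backplane@(0, 3, 0) [+z clear] — {backplane, daughtercard}
3. module@(0, 2, 0) [+x clear] — {backplane, daughtercard, module}
4. connector@(0, 1, 0) [-x clear] — {backplane, connector, daughtercard, module}
5. standoff@(0, 0, 0) [-x clear] — {backplane, connector, daughtercard, module, standoff}
6. shield@(0, 0, -1) [-z clear] — {backplane, connector, daughtercard, module, shield, standoff}
7. duct@(0, -1, -1) [+x clear] — {backplane, connector, daughtercard, duct, module, shield, standoff}

daughtercard; backplane; module; connector; standoff; shield; duct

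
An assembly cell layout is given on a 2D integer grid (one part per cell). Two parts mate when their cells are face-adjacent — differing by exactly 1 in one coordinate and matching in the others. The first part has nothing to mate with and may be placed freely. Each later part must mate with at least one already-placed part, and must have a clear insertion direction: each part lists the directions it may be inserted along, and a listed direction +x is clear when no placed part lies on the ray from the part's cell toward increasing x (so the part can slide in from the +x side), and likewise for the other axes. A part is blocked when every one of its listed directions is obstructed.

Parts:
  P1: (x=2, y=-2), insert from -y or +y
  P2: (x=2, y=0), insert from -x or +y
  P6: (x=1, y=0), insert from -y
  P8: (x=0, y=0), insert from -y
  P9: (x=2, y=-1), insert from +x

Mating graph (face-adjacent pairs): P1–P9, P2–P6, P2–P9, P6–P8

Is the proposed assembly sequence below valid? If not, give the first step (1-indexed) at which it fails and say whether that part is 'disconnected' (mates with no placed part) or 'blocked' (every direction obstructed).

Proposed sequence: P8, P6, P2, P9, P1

1. P8@(0, 0) [-y clear] — {P8}
2. P6@(1, 0) [-y clear] — {P6, P8}
3. P2@(2, 0) [+y clear] — {P2, P6, P8}
4. P9@(2, -1) [+x clear] — {P2, P6, P8, P9}
5. P1@(2, -2) [-y clear] — {P1, P2, P6, P8, P9}

Valid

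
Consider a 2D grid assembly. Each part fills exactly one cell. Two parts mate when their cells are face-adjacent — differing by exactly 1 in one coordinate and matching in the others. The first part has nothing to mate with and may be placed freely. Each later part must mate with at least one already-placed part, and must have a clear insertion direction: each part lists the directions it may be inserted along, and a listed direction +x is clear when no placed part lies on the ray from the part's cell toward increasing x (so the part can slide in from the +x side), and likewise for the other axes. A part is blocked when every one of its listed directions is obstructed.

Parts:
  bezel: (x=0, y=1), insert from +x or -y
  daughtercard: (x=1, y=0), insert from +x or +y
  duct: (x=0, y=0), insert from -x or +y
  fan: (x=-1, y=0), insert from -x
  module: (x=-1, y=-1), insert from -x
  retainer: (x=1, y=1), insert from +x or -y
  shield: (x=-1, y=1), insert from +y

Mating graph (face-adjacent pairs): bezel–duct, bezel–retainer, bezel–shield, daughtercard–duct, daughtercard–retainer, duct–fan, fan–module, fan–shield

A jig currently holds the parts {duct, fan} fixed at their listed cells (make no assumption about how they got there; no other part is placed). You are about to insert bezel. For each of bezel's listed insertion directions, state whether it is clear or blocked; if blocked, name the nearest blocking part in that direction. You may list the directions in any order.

+x: ray from bezel(0, 1) has no placed part ⇒ clear
-y: nearest on ray is duct@(0, 0) ⇒ blocked

+x: clear; -y: blocked by duct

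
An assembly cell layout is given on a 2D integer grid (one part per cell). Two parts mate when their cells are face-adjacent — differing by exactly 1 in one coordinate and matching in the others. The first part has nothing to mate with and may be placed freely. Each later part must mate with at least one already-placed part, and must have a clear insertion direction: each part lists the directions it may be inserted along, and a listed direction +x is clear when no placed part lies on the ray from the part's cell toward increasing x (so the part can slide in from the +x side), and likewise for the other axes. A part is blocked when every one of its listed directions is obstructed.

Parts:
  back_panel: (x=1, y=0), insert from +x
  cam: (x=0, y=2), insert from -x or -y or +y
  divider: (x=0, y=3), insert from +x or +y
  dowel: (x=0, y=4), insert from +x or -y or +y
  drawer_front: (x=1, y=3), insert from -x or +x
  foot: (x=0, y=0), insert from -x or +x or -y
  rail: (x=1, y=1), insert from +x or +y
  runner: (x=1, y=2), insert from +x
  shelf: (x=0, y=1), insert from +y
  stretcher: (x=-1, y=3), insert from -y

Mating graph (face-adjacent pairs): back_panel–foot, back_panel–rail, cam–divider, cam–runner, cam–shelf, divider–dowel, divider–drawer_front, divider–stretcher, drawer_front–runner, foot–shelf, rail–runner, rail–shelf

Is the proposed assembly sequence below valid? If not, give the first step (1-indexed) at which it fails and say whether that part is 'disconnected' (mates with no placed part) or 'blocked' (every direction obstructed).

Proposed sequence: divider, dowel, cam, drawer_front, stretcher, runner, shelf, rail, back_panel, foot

Invalid at step 7 (blocked)

1. divider@(0, 3) [+x clear] — {divider}
2. dowel@(0, 4) [+x clear] — {divider, dowel}
3. cam@(0, 2) [-x clear] — {cam, divider, dowel}
4. drawer_front@(1, 3) [+x clear] — {cam, divider, dowel, drawer_front}
5. stretcher@(-1, 3) [-y clear] — {cam, divider, dowel, drawer_front, stretcher}
6. runner@(1, 2) [+x clear] — {cam, divider, dowel, drawer_front, runner, stretcher}
7. shelf@(0, 1) — +y all obstructed ⇒ blocked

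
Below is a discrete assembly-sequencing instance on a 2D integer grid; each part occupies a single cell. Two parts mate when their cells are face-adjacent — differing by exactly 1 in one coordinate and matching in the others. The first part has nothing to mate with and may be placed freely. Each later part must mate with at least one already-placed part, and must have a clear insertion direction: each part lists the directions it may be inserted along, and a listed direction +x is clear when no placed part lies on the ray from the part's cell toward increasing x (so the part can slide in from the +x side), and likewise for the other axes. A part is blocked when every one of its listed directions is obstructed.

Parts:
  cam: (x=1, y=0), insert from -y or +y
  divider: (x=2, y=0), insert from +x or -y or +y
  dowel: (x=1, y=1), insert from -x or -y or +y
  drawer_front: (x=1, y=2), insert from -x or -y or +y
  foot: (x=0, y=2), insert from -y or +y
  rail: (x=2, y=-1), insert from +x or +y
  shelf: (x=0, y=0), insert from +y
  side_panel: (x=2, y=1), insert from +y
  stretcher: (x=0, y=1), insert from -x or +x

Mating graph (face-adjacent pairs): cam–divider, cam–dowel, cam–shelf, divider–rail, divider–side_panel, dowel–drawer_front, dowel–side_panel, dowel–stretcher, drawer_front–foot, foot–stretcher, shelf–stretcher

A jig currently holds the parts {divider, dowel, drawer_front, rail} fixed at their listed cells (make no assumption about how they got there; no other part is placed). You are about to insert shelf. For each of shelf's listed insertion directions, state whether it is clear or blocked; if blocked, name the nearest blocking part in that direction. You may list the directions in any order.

+y: clear

+y: ray from shelf(0, 0) has no placed part ⇒ clear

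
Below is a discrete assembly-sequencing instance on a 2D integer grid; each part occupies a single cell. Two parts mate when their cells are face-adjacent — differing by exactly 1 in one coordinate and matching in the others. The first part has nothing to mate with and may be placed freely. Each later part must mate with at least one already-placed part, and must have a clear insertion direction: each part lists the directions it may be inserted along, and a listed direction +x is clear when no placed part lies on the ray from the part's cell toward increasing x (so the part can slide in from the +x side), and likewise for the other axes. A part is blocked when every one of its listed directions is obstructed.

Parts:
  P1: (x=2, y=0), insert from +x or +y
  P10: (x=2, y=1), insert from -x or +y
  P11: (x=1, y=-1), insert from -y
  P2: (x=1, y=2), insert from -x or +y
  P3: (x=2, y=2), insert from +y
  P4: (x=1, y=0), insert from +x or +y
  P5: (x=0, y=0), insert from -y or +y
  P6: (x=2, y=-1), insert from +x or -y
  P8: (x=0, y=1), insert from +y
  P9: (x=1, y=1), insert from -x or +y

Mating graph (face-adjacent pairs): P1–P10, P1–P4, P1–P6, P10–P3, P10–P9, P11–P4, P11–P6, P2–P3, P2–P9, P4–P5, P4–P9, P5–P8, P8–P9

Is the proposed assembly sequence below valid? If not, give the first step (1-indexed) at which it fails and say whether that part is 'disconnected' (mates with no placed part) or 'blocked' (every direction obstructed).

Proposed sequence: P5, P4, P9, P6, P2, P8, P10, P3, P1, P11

Invalid at step 4 (disconnected)

1. P5@(0, 0) [-y clear] — {P5}
2. P4@(1, 0) [+x clear] — {P4, P5}
3. P9@(1, 1) [-x clear] — {P4, P5, P9}
4. P6@(2, -1) — no placed neighbour ⇒ disconnected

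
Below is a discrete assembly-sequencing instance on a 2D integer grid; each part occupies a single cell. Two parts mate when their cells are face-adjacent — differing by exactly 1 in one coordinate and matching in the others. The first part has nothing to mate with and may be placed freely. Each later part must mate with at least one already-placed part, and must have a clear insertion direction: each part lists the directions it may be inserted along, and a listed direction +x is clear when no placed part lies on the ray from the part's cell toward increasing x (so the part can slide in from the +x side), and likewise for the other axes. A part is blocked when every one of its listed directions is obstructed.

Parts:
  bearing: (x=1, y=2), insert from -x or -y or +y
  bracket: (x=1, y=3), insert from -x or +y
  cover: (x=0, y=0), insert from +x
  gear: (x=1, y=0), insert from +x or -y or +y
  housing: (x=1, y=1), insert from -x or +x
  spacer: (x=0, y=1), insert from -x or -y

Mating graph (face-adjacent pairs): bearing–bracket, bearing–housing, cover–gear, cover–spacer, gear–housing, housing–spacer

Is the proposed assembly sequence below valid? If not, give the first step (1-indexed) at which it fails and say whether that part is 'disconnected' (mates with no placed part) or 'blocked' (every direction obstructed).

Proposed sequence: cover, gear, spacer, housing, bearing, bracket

1. cover@(0, 0) [+x clear] — {cover}
2. gear@(1, 0) [+x clear] — {cover, gear}
3. spacer@(0, 1) [-x clear] — {cover, gear, spacer}
4. housing@(1, 1) [+x clear] — {cover, gear, housing, spacer}
5. bearing@(1, 2) [-x clear] — {bearing, cover, gear, housing, spacer}
6. bracket@(1, 3) [-x clear] — {bearing, bracket, cover, gear, housing, spacer}

Valid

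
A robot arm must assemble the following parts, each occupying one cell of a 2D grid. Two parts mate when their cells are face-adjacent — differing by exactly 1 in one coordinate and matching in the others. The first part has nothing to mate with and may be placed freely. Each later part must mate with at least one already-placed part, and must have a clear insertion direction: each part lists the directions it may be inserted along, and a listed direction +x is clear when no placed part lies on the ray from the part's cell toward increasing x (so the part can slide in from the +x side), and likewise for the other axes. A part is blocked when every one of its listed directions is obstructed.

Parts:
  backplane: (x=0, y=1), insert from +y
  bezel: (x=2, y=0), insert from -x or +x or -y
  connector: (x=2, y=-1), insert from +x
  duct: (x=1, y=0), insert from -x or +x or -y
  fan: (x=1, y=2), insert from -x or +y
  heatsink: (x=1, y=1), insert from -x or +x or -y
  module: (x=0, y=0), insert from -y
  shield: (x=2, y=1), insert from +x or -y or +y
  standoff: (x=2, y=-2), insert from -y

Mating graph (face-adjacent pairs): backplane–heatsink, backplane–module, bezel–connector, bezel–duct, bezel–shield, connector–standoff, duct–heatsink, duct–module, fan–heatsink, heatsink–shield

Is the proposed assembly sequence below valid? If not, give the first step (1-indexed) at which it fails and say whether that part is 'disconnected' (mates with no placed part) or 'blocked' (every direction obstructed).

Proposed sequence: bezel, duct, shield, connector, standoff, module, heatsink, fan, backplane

Valid

1. bezel@(2, 0) [-x clear] — {bezel}
2. duct@(1, 0) [-x clear] — {bezel, duct}
3. shield@(2, 1) [+x clear] — {bezel, duct, shield}
4. connector@(2, -1) [+x clear] — {bezel, connector, duct, shield}
5. standoff@(2, -2) [-y clear] — {bezel, connector, duct, shield, standoff}
6. module@(0, 0) [-y clear] — {bezel, connector, duct, module, shield, standoff}
7. heatsink@(1, 1) [-x clear] — {bezel, connector, duct, heatsink, module, shield, standoff}
8. fan@(1, 2) [-x clear] — {bezel, connector, duct, fan, heatsink, module, shield, standoff}
9. backplane@(0, 1) [+y clear] — {backplane, bezel, connector, duct, fan, heatsink, module, shield, standoff}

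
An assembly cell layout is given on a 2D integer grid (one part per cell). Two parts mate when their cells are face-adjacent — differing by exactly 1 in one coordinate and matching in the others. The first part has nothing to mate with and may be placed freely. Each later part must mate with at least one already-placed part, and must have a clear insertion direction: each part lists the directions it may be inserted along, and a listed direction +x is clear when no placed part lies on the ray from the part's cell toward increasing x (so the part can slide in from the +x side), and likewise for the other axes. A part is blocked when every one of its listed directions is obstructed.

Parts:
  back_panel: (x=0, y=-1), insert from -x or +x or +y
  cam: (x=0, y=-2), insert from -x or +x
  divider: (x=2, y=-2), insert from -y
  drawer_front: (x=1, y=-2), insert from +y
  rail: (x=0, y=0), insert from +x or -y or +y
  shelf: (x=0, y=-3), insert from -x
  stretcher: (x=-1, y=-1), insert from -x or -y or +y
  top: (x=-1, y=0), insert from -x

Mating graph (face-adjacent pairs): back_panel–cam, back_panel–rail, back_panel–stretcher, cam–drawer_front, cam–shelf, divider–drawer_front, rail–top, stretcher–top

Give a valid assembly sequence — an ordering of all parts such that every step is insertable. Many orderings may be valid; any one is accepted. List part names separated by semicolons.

1. drawer_front@(1, -2) [+y clear] — {drawer_front}
2. divider@(2, -2) [-y clear] — {divider, drawer_front}
3. cam@(0, -2) [-x clear] — {cam, divider, drawer_front}
4. shelf@(0, -3) [-x clear] — {cam, divider, drawer_front, shelf}
5. back_panel@(0, -1) [-x clear] — {back_panel, cam, divider, drawer_front, shelf}
6. rail@(0, 0) [+x clear] — {back_panel, cam, divider, drawer_front, rail, shelf}
7. top@(-1, 0) [-x clear] — {back_panel, cam, divider, drawer_front, rail, shelf, top}
8. stretcher@(-1, -1) [-x clear] — {back_panel, cam, divider, drawer_front, rail, shelf, stretcher, top}

drawer_front; divider; cam; shelf; back_panel; rail; top; stretcher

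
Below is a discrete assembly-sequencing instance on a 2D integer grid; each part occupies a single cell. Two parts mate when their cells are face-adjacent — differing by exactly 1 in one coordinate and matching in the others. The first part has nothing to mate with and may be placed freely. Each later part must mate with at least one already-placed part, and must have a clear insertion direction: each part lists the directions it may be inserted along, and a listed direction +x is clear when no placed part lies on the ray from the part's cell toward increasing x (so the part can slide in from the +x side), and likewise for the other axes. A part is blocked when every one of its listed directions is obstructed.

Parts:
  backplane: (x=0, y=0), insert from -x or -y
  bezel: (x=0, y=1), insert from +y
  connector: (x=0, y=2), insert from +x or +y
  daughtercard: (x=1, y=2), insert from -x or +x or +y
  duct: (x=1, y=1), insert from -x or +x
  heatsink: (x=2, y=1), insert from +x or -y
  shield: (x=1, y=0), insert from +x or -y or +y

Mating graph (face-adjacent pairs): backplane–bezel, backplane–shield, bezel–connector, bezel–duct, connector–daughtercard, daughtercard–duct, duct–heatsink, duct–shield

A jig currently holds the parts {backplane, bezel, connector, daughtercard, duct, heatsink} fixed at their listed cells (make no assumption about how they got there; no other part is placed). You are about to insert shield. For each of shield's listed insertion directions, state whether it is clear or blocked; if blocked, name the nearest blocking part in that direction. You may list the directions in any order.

+x: clear; +y: blocked by duct; -y: clear

+x: ray from shield(1, 0) has no placed part ⇒ clear
-y: ray from shield(1, 0) has no placed part ⇒ clear
+y: nearest on ray is duct@(1, 1) ⇒ blocked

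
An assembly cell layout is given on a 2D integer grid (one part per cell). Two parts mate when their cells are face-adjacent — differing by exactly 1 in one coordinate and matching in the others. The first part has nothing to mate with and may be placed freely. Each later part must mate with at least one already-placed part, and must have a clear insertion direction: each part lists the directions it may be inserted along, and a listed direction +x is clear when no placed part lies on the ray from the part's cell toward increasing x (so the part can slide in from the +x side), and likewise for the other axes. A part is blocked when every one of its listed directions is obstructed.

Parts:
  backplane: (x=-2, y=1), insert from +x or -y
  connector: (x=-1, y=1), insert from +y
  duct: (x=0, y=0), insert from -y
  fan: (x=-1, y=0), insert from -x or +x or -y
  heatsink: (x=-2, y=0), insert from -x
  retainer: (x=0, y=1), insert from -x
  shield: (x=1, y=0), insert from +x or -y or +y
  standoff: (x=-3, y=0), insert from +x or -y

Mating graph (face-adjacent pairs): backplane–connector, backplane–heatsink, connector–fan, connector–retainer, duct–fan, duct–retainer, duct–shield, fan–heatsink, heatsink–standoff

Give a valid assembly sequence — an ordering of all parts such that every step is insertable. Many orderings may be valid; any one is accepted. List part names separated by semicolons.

shield; duct; retainer; connector; backplane; heatsink; standoff; fan

1. shield@(1, 0) [+x clear] — {shield}
2. duct@(0, 0) [-y clear] — {duct, shield}
3. retainer@(0, 1) [-x clear] — {duct, retainer, shield}
4. connector@(-1, 1) [+y clear] — {connector, duct, retainer, shield}
5. backplane@(-2, 1) [-y clear] — {backplane, connector, duct, retainer, shield}
6. heatsink@(-2, 0) [-x clear] — {backplane, connector, duct, heatsink, retainer, shield}
7. standoff@(-3, 0) [-y clear] — {backplane, connector, duct, heatsink, retainer, shield, standoff}
8. fan@(-1, 0) [-y clear] — {backplane, connector, duct, fan, heatsink, retainer, shield, standoff}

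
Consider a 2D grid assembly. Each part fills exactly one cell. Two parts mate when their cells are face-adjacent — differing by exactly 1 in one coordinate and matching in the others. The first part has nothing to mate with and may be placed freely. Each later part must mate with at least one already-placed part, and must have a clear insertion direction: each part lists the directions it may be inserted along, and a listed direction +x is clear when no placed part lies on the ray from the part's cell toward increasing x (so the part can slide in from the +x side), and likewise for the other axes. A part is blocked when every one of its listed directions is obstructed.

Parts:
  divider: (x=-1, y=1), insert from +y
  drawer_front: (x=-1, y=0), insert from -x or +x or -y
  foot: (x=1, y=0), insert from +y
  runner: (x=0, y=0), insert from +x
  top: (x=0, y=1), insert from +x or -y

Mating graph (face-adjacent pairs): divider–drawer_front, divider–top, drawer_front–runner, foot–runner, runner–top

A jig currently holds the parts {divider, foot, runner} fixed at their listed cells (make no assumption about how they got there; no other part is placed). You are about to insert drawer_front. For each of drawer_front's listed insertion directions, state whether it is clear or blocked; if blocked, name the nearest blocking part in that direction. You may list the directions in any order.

+x: blocked by runner; -x: clear; -y: clear

-x: ray from drawer_front(-1, 0) has no placed part ⇒ clear
+x: nearest on ray is runner@(0, 0) ⇒ blocked
-y: ray from drawer_front(-1, 0) has no placed part ⇒ clear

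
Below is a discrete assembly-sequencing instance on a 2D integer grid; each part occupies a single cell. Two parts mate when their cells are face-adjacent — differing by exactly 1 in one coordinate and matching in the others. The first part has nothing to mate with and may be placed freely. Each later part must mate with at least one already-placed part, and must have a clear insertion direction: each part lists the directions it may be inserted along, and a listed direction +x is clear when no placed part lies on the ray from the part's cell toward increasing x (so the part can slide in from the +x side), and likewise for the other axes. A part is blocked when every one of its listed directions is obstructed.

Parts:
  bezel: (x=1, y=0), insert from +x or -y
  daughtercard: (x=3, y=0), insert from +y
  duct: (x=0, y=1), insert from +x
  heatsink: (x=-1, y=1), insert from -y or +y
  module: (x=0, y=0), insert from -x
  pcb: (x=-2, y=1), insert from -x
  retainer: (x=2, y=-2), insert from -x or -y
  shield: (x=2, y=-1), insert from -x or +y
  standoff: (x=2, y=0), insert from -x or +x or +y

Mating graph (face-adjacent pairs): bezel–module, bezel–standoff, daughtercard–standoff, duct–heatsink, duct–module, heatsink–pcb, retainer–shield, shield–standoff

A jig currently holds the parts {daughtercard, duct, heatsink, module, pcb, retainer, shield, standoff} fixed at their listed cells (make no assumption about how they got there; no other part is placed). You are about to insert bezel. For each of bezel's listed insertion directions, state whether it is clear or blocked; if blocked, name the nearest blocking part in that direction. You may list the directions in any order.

+x: blocked by standoff; -y: clear

+x: nearest on ray is standoff@(2, 0) ⇒ blocked
-y: ray from bezel(1, 0) has no placed part ⇒ clear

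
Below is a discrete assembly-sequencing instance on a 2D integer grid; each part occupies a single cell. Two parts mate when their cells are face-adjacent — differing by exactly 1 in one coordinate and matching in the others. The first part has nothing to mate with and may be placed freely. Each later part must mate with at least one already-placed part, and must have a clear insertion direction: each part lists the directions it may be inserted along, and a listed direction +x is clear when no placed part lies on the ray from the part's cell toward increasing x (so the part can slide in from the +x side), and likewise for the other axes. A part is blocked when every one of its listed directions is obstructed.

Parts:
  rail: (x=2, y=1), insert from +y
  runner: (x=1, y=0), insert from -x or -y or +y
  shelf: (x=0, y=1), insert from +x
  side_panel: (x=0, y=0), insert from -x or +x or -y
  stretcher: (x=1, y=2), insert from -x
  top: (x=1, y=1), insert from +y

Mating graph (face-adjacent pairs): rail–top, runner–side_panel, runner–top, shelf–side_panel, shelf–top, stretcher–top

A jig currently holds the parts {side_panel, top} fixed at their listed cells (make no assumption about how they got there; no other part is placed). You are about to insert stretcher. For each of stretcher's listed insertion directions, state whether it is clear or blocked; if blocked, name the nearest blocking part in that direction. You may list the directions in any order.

-x: clear

-x: ray from stretcher(1, 2) has no placed part ⇒ clear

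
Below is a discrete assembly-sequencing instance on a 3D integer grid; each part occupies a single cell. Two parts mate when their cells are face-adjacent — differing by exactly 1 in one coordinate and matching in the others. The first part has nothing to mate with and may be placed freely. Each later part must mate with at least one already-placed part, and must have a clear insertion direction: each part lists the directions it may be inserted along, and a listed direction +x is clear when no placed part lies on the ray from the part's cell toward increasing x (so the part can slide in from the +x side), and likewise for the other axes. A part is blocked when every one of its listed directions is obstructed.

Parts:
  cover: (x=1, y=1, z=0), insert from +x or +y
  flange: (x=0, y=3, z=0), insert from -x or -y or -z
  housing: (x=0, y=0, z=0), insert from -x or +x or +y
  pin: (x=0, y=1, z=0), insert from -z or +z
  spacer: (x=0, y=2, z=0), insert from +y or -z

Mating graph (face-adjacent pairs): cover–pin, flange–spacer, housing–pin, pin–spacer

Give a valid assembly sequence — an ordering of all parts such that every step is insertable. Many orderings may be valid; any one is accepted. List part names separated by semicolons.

1. pin@(0, 1, 0) [-z clear] — {pin}
2. spacer@(0, 2, 0) [+y clear] — {pin, spacer}
3. cover@(1, 1, 0) [+x clear] — {cover, pin, spacer}
4. housing@(0, 0, 0) [-x clear] — {cover, housing, pin, spacer}
5. flange@(0, 3, 0) [-x clear] — {cover, flange, housing, pin, spacer}

pin; spacer; cover; housing; flange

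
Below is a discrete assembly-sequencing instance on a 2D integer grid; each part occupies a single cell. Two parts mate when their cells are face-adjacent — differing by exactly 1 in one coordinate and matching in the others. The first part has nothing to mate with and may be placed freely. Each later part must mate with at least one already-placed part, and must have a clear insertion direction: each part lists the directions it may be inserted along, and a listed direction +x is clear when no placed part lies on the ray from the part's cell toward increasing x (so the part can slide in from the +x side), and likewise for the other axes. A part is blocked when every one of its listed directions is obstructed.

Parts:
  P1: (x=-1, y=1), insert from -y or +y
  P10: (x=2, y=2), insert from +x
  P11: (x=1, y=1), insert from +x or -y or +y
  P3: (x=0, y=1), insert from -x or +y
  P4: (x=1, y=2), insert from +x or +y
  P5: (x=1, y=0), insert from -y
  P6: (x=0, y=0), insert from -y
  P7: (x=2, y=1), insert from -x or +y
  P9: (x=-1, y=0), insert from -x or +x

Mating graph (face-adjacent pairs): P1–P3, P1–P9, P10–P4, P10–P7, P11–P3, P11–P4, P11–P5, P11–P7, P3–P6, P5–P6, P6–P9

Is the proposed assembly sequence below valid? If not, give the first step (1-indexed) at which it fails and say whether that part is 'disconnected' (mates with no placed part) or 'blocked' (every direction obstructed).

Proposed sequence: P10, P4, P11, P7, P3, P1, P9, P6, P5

Invalid at step 4 (blocked)

1. P10@(2, 2) [+x clear] — {P10}
2. P4@(1, 2) [+y clear] — {P10, P4}
3. P11@(1, 1) [+x clear] — {P10, P11, P4}
4. P7@(2, 1) — -x/+y all obstructed ⇒ blocked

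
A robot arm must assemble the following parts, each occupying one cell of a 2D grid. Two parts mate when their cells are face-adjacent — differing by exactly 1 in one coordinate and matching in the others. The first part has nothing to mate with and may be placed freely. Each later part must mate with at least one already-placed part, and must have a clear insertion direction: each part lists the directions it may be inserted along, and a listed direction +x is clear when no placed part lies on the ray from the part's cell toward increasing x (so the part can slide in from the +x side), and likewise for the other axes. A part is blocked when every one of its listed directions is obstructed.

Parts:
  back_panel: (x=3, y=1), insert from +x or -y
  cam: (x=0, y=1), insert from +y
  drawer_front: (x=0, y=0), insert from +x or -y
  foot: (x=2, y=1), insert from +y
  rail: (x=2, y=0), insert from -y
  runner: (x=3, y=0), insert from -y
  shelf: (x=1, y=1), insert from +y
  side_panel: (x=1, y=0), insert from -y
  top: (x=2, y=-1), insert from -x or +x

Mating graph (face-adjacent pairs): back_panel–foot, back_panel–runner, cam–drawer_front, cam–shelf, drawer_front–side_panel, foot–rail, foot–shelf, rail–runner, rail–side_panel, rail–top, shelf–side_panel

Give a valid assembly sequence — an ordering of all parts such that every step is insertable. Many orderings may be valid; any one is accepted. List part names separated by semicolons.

1. side_panel@(1, 0) [-y clear] — {side_panel}
2. rail@(2, 0) [-y clear] — {rail, side_panel}
3. runner@(3, 0) [-y clear] — {rail, runner, side_panel}
4. foot@(2, 1) [+y clear] — {foot, rail, runner, side_panel}
5. drawer_front@(0, 0) [-y clear] — {drawer_front, foot, rail, runner, side_panel}
6. shelf@(1, 1) [+y clear] — {drawer_front, foot, rail, runner, shelf, side_panel}
7. back_panel@(3, 1) [+x clear] — {back_panel, drawer_front, foot, rail, runner, shelf, side_panel}
8. cam@(0, 1) [+y clear] — {back_panel, cam, drawer_front, foot, rail, runner, shelf, side_panel}
9. top@(2, -1) [-x clear] — {back_panel, cam, drawer_front, foot, rail, runner, shelf, side_panel, top}

side_panel; rail; runner; foot; drawer_front; shelf; back_panel; cam; top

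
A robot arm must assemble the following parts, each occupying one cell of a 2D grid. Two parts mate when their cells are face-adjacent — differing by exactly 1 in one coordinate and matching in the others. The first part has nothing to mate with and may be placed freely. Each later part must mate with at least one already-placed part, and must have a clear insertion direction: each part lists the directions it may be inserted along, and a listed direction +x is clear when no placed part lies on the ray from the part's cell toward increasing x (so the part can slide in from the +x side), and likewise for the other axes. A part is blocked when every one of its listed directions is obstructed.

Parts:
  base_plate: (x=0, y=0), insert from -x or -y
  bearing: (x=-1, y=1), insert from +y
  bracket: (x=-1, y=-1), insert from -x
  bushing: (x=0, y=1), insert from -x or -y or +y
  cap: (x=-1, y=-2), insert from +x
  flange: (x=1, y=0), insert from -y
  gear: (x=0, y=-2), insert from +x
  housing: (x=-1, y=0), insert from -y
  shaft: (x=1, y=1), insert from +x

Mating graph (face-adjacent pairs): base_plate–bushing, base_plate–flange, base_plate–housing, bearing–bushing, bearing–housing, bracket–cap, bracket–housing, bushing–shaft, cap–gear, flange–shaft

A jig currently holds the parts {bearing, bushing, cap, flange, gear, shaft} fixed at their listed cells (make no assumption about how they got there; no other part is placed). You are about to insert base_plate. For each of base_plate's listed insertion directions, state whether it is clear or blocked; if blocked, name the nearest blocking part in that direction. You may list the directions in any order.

-x: clear; -y: blocked by gear

-x: ray from base_plate(0, 0) has no placed part ⇒ clear
-y: nearest on ray is gear@(0, -2) ⇒ blocked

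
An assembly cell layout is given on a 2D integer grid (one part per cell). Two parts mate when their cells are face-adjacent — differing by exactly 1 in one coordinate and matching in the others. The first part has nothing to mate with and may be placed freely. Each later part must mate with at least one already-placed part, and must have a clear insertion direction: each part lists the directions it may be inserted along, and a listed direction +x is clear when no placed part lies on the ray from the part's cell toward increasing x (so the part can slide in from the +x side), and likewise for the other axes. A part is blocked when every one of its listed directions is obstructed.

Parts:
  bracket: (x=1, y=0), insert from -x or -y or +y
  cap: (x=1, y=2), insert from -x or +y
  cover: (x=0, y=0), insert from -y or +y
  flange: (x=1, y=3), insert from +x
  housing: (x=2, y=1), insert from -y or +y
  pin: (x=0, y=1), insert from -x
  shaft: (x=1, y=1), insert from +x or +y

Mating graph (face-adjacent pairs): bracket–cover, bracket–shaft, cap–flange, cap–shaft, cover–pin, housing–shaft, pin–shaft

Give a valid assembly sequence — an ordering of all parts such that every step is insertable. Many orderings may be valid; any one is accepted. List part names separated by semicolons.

housing; shaft; cap; flange; pin; cover; bracket

1. housing@(2, 1) [-y clear] — {housing}
2. shaft@(1, 1) [+y clear] — {housing, shaft}
3. cap@(1, 2) [-x clear] — {cap, housing, shaft}
4. flange@(1, 3) [+x clear] — {cap, flange, housing, shaft}
5. pin@(0, 1) [-x clear] — {cap, flange, housing, pin, shaft}
6. cover@(0, 0) [-y clear] — {cap, cover, flange, housing, pin, shaft}
7. bracket@(1, 0) [-y clear] — {bracket, cap, cover, flange, housing, pin, shaft}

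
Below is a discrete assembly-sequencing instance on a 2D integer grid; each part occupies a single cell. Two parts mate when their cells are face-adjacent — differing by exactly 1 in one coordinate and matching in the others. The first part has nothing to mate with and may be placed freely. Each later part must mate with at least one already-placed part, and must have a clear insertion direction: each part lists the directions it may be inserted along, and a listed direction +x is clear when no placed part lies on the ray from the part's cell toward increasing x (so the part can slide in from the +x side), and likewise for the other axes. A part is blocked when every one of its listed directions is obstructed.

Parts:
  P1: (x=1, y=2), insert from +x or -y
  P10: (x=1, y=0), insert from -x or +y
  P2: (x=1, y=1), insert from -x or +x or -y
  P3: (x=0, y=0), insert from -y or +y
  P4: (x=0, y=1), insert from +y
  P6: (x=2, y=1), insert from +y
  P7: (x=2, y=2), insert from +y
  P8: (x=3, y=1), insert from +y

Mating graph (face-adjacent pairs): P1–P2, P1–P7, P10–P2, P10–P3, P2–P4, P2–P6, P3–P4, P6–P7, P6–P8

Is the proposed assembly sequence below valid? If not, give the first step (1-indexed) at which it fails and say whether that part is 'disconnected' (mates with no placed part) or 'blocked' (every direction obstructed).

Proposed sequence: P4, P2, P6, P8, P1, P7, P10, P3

1. P4@(0, 1) [+y clear] — {P4}
2. P2@(1, 1) [+x clear] — {P2, P4}
3. P6@(2, 1) [+y clear] — {P2, P4, P6}
4. P8@(3, 1) [+y clear] — {P2, P4, P6, P8}
5. P1@(1, 2) [+x clear] — {P1, P2, P4, P6, P8}
6. P7@(2, 2) [+y clear] — {P1, P2, P4, P6, P7, P8}
7. P10@(1, 0) [-x clear] — {P1, P10, P2, P4, P6, P7, P8}
8. P3@(0, 0) [-y clear] — {P1, P10, P2, P3, P4, P6, P7, P8}

Valid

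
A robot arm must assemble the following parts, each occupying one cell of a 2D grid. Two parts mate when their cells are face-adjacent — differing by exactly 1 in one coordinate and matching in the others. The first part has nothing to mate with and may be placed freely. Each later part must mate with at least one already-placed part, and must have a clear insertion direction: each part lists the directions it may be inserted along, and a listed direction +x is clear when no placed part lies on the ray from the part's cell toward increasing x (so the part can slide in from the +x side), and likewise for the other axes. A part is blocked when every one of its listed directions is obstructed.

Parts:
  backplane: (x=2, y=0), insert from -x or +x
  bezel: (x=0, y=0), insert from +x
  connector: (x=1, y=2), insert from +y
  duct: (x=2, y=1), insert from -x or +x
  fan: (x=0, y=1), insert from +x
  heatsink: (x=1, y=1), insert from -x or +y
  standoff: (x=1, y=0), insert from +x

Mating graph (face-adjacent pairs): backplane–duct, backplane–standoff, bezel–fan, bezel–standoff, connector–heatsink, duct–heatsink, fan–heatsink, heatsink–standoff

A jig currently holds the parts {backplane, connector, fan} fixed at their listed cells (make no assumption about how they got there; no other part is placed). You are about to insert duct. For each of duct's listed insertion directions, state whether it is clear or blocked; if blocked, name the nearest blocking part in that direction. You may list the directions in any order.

+x: clear; -x: blocked by fan

-x: nearest on ray is fan@(0, 1) ⇒ blocked
+x: ray from duct(2, 1) has no placed part ⇒ clear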